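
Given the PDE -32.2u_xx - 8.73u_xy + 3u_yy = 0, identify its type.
The second-order coefficients are A = -32.2, B = -8.73, C = 3. Since B² - 4AC = 462.6129 > 0, this is a hyperbolic PDE.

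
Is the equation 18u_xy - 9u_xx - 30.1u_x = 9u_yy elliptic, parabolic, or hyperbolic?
Rewriting in standard form: -9u_xx + 18u_xy - 9u_yy - 30.1u_x = 0. Computing B² - 4AC with A = -9, B = 18, C = -9: discriminant = 0 (zero). Answer: parabolic.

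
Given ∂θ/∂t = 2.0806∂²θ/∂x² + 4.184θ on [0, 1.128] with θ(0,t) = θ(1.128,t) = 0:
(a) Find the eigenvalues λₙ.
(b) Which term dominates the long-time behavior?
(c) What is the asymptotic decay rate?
Eigenvalues: λₙ = 2.0806n²π²/1.128² - 4.184.
First three modes:
  n=1: λ₁ = 2.0806π²/1.128² - 4.184 ≈ 11.955
  n=2: λ₂ = 8.3224π²/1.128² - 4.184 ≈ 60.371
  n=3: λ₃ = 18.7254π²/1.128² - 4.184 ≈ 141.065
Since 2.0806π²/1.128² ≈ 16.139 > 4.184, all λₙ > 0.
The n=1 mode decays slowest → dominates as t → ∞.
Asymptotic: θ ~ c₁ sin(πx/1.128) e^{-λ₁t} with decay rate λ₁ ≈ 11.955.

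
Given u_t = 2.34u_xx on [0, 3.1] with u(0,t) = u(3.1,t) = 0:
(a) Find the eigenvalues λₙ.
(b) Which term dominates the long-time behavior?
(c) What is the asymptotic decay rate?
Eigenvalues: λₙ = 2.34n²π²/3.1².
First three modes:
  n=1: λ₁ = 2.34π²/3.1² ≈ 2.403
  n=2: λ₂ = 9.36π²/3.1² ≈ 9.613 (4× faster decay)
  n=3: λ₃ = 21.06π²/3.1² ≈ 21.629 (9× faster decay)
As t → ∞, higher modes decay exponentially faster. The n=1 mode dominates: u ~ c₁ sin(πx/3.1) e^{-λ₁t}.
Decay rate: λ₁ = 2.34π²/3.1² ≈ 2.403.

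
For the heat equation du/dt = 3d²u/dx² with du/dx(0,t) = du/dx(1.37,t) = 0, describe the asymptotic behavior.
u → constant (steady state). Heat is conserved (no flux at boundaries); solution approaches the spatial average.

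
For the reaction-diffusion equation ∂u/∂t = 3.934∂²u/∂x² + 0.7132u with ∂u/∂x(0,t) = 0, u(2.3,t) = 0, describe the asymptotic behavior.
u → 0. Diffusion dominates reaction (r=0.7132 < κπ²/(4L²)≈1.83); solution decays.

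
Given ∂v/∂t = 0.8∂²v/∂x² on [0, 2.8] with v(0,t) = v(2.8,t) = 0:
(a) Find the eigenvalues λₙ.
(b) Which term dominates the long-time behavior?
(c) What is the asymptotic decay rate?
Eigenvalues: λₙ = 0.8n²π²/2.8².
First three modes:
  n=1: λ₁ = 0.8π²/2.8² ≈ 1.007
  n=2: λ₂ = 3.2π²/2.8² ≈ 4.028 (4× faster decay)
  n=3: λ₃ = 7.2π²/2.8² ≈ 9.064 (9× faster decay)
As t → ∞, higher modes decay exponentially faster. The n=1 mode dominates: v ~ c₁ sin(πx/2.8) e^{-λ₁t}.
Decay rate: λ₁ = 0.8π²/2.8² ≈ 1.007.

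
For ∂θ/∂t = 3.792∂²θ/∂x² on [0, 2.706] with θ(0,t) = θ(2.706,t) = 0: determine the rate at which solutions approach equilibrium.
Eigenvalues: λₙ = 3.792n²π²/2.706².
First three modes:
  n=1: λ₁ = 3.792π²/2.706² ≈ 5.111
  n=2: λ₂ = 15.168π²/2.706² ≈ 20.444 (4× faster decay)
  n=3: λ₃ = 34.128π²/2.706² ≈ 46 (9× faster decay)
As t → ∞, higher modes decay exponentially faster. The n=1 mode dominates: θ ~ c₁ sin(πx/2.706) e^{-λ₁t}.
Decay rate: λ₁ = 3.792π²/2.706² ≈ 5.111.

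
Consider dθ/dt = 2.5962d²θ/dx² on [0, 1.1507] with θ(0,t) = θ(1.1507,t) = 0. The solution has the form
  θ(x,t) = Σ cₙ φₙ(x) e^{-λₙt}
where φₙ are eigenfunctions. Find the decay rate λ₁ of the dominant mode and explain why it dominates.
Eigenvalues: λₙ = 2.5962n²π²/1.1507².
First three modes:
  n=1: λ₁ = 2.5962π²/1.1507² ≈ 19.351
  n=2: λ₂ = 10.3848π²/1.1507² ≈ 77.406 (4× faster decay)
  n=3: λ₃ = 23.3658π²/1.1507² ≈ 174.163 (9× faster decay)
As t → ∞, higher modes decay exponentially faster. The n=1 mode dominates: θ ~ c₁ sin(πx/1.1507) e^{-λ₁t}.
Decay rate: λ₁ = 2.5962π²/1.1507² ≈ 19.351.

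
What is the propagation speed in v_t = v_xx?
Infinite. The heat equation is parabolic, not hyperbolic, so disturbances propagate instantly.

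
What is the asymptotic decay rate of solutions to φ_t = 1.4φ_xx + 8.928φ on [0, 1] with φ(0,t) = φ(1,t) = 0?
Eigenvalues: λₙ = 1.4n²π²/1² - 8.928.
First three modes:
  n=1: λ₁ = 1.4π² - 8.928 ≈ 4.889
  n=2: λ₂ = 5.6π² - 8.928 ≈ 46.342
  n=3: λ₃ = 12.6π² - 8.928 ≈ 115.429
Since 1.4π² ≈ 13.817 > 8.928, all λₙ > 0.
The n=1 mode decays slowest → dominates as t → ∞.
Asymptotic: φ ~ c₁ sin(πx/1) e^{-λ₁t} with decay rate λ₁ ≈ 4.889.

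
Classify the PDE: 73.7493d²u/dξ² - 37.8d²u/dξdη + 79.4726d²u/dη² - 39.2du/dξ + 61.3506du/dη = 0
A = 73.7493, B = -37.8, C = 79.4726. Discriminant B² - 4AC = -22015.35447672. Since -22015.35447672 < 0, elliptic.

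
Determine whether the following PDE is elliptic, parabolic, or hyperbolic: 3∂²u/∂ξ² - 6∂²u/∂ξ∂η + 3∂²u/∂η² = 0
Coefficients: A = 3, B = -6, C = 3. B² - 4AC = 0, which is zero, so the equation is parabolic.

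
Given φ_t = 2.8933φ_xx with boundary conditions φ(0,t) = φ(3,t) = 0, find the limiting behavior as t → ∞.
φ → 0. Heat diffuses out through both boundaries.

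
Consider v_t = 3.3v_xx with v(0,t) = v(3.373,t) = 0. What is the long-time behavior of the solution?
As t → ∞, v → 0. Heat diffuses out through both boundaries.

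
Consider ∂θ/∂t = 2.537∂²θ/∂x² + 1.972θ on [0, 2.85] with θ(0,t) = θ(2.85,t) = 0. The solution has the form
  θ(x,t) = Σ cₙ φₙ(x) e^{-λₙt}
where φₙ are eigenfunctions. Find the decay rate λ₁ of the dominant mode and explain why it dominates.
Eigenvalues: λₙ = 2.537n²π²/2.85² - 1.972.
First three modes:
  n=1: λ₁ = 2.537π²/2.85² - 1.972 ≈ 1.111
  n=2: λ₂ = 10.148π²/2.85² - 1.972 ≈ 10.359
  n=3: λ₃ = 22.833π²/2.85² - 1.972 ≈ 25.772
Since 2.537π²/2.85² ≈ 3.083 > 1.972, all λₙ > 0.
The n=1 mode decays slowest → dominates as t → ∞.
Asymptotic: θ ~ c₁ sin(πx/2.85) e^{-λ₁t} with decay rate λ₁ ≈ 1.111.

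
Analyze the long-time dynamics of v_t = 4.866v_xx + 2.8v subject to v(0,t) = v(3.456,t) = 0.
Long-time behavior: v → 0. Diffusion dominates reaction (r=2.8 < κπ²/L²≈4.02); solution decays.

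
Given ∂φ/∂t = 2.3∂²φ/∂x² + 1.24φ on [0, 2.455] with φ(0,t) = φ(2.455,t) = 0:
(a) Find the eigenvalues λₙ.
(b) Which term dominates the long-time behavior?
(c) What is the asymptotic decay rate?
Eigenvalues: λₙ = 2.3n²π²/2.455² - 1.24.
First three modes:
  n=1: λ₁ = 2.3π²/2.455² - 1.24 ≈ 2.526
  n=2: λ₂ = 9.2π²/2.455² - 1.24 ≈ 13.826
  n=3: λ₃ = 20.7π²/2.455² - 1.24 ≈ 32.657
Since 2.3π²/2.455² ≈ 3.766 > 1.24, all λₙ > 0.
The n=1 mode decays slowest → dominates as t → ∞.
Asymptotic: φ ~ c₁ sin(πx/2.455) e^{-λ₁t} with decay rate λ₁ ≈ 2.526.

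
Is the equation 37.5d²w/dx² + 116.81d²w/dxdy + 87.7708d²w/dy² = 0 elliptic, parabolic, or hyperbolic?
Computing B² - 4AC with A = 37.5, B = 116.81, C = 87.7708: discriminant = 478.9561 (positive). Answer: hyperbolic.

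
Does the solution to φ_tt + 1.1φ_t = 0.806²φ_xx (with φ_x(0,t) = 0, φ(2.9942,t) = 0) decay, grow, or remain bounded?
φ → 0. Damping (γ=1.1) dissipates energy; oscillations decay exponentially.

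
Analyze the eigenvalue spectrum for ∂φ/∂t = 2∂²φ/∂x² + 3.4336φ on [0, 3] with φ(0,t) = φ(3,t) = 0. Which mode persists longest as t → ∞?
Eigenvalues: λₙ = 2n²π²/3² - 3.4336.
First three modes:
  n=1: λ₁ = 2π²/3² - 3.4336 ≈ -1.24
  n=2: λ₂ = 8π²/3² - 3.4336 ≈ 5.339
  n=3: λ₃ = 18π²/3² - 3.4336 ≈ 16.306
Since 2π²/3² ≈ 2.193 < 3.4336, λ₁ < 0.
The n=1 mode grows fastest (−λₙ is largest for n=1) → dominates.
Asymptotic: φ ~ c₁ sin(πx/3) e^{1.24t} (exponential growth at rate −λ₁ ≈ 1.24).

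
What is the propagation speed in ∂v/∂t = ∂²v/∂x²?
Infinite. The heat equation is parabolic, not hyperbolic, so disturbances propagate instantly.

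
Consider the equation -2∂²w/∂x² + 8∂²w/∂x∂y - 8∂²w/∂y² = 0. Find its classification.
Parabolic. (A = -2, B = 8, C = -8 gives B² - 4AC = 0.)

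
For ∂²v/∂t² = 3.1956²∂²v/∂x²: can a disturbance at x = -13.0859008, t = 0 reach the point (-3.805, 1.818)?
No. The domain of dependence is [-9.6146008, 2.0046008], and -13.0859008 is outside this interval.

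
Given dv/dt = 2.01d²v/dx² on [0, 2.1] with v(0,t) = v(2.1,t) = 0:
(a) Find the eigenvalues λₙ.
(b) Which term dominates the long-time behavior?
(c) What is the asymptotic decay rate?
Eigenvalues: λₙ = 2.01n²π²/2.1².
First three modes:
  n=1: λ₁ = 2.01π²/2.1² ≈ 4.498
  n=2: λ₂ = 8.04π²/2.1² ≈ 17.994 (4× faster decay)
  n=3: λ₃ = 18.09π²/2.1² ≈ 40.486 (9× faster decay)
As t → ∞, higher modes decay exponentially faster. The n=1 mode dominates: v ~ c₁ sin(πx/2.1) e^{-λ₁t}.
Decay rate: λ₁ = 2.01π²/2.1² ≈ 4.498.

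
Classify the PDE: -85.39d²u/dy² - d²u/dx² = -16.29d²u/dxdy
Rewriting in standard form: -d²u/dx² + 16.29d²u/dxdy - 85.39d²u/dy² = 0. A = -1, B = 16.29, C = -85.39. Discriminant B² - 4AC = -76.1959. Since -76.1959 < 0, elliptic.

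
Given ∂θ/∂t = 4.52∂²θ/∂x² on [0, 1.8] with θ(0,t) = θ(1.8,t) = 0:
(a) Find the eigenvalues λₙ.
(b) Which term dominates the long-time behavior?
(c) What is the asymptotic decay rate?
Eigenvalues: λₙ = 4.52n²π²/1.8².
First three modes:
  n=1: λ₁ = 4.52π²/1.8² ≈ 13.769
  n=2: λ₂ = 18.08π²/1.8² ≈ 55.075 (4× faster decay)
  n=3: λ₃ = 40.68π²/1.8² ≈ 123.918 (9× faster decay)
As t → ∞, higher modes decay exponentially faster. The n=1 mode dominates: θ ~ c₁ sin(πx/1.8) e^{-λ₁t}.
Decay rate: λ₁ = 4.52π²/1.8² ≈ 13.769.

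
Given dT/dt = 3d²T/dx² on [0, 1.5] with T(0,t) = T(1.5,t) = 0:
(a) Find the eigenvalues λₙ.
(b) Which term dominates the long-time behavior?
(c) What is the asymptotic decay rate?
Eigenvalues: λₙ = 3n²π²/1.5².
First three modes:
  n=1: λ₁ = 3π²/1.5² ≈ 13.159
  n=2: λ₂ = 12π²/1.5² ≈ 52.638 (4× faster decay)
  n=3: λ₃ = 27π²/1.5² ≈ 118.435 (9× faster decay)
As t → ∞, higher modes decay exponentially faster. The n=1 mode dominates: T ~ c₁ sin(πx/1.5) e^{-λ₁t}.
Decay rate: λ₁ = 3π²/1.5² ≈ 13.159.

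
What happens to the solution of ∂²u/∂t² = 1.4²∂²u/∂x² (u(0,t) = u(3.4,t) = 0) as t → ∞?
u oscillates (no decay). Energy is conserved; the solution oscillates indefinitely as standing waves.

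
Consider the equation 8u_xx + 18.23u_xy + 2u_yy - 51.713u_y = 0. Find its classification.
Hyperbolic. (A = 8, B = 18.23, C = 2 gives B² - 4AC = 268.3329.)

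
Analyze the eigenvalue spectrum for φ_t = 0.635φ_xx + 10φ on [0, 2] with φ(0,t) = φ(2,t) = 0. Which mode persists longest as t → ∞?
Eigenvalues: λₙ = 0.635n²π²/2² - 10.
First three modes:
  n=1: λ₁ = 0.635π²/2² - 10 ≈ -8.433
  n=2: λ₂ = 2.54π²/2² - 10 ≈ -3.733
  n=3: λ₃ = 5.715π²/2² - 10 ≈ 4.101
Since 0.635π²/2² ≈ 1.567 < 10, λ₁ < 0.
The n=1 mode grows fastest (−λₙ is largest for n=1) → dominates.
Asymptotic: φ ~ c₁ sin(πx/2) e^{8.433t} (exponential growth at rate −λ₁ ≈ 8.433).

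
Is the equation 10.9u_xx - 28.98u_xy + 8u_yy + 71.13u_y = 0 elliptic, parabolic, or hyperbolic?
Computing B² - 4AC with A = 10.9, B = -28.98, C = 8: discriminant = 491.0404 (positive). Answer: hyperbolic.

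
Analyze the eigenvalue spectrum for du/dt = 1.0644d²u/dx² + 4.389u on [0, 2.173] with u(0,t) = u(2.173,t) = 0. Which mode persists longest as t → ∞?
Eigenvalues: λₙ = 1.0644n²π²/2.173² - 4.389.
First three modes:
  n=1: λ₁ = 1.0644π²/2.173² - 4.389 ≈ -2.164
  n=2: λ₂ = 4.2576π²/2.173² - 4.389 ≈ 4.51
  n=3: λ₃ = 9.5796π²/2.173² - 4.389 ≈ 15.634
Since 1.0644π²/2.173² ≈ 2.225 < 4.389, λ₁ < 0.
The n=1 mode grows fastest (−λₙ is largest for n=1) → dominates.
Asymptotic: u ~ c₁ sin(πx/2.173) e^{2.164t} (exponential growth at rate −λ₁ ≈ 2.164).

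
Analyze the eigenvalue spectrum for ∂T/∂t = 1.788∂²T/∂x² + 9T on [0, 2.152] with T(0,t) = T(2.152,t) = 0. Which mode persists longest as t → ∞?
Eigenvalues: λₙ = 1.788n²π²/2.152² - 9.
First three modes:
  n=1: λ₁ = 1.788π²/2.152² - 9 ≈ -5.189
  n=2: λ₂ = 7.152π²/2.152² - 9 ≈ 6.242
  n=3: λ₃ = 16.092π²/2.152² - 9 ≈ 25.295
Since 1.788π²/2.152² ≈ 3.811 < 9, λ₁ < 0.
The n=1 mode grows fastest (−λₙ is largest for n=1) → dominates.
Asymptotic: T ~ c₁ sin(πx/2.152) e^{5.189t} (exponential growth at rate −λ₁ ≈ 5.189).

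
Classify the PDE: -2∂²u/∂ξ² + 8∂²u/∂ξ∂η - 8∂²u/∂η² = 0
A = -2, B = 8, C = -8. Discriminant B² - 4AC = 0. Since 0 = 0, parabolic.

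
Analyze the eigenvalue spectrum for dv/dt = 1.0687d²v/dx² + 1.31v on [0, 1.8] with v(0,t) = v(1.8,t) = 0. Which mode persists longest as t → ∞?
Eigenvalues: λₙ = 1.0687n²π²/1.8² - 1.31.
First three modes:
  n=1: λ₁ = 1.0687π²/1.8² - 1.31 ≈ 1.945
  n=2: λ₂ = 4.2748π²/1.8² - 1.31 ≈ 11.712
  n=3: λ₃ = 9.6183π²/1.8² - 1.31 ≈ 27.989
Since 1.0687π²/1.8² ≈ 3.255 > 1.31, all λₙ > 0.
The n=1 mode decays slowest → dominates as t → ∞.
Asymptotic: v ~ c₁ sin(πx/1.8) e^{-λ₁t} with decay rate λ₁ ≈ 1.945.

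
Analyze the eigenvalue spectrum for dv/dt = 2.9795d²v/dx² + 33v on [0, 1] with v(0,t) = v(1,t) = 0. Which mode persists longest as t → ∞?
Eigenvalues: λₙ = 2.9795n²π²/1² - 33.
First three modes:
  n=1: λ₁ = 2.9795π² - 33 ≈ -3.594
  n=2: λ₂ = 11.918π² - 33 ≈ 84.626
  n=3: λ₃ = 26.8155π² - 33 ≈ 231.658
Since 2.9795π² ≈ 29.406 < 33, λ₁ < 0.
The n=1 mode grows fastest (−λₙ is largest for n=1) → dominates.
Asymptotic: v ~ c₁ sin(πx/1) e^{3.594t} (exponential growth at rate −λ₁ ≈ 3.594).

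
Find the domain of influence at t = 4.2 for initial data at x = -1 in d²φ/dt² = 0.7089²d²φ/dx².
Domain of influence: [-3.97738, 1.97738]. Data at x = -1 spreads outward at speed 0.7089.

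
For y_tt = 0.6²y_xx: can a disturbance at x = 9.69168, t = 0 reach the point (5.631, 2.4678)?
No. The domain of dependence is [4.15032, 7.11168], and 9.69168 is outside this interval.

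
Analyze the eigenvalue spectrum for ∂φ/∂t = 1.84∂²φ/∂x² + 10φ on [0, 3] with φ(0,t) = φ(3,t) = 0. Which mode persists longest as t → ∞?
Eigenvalues: λₙ = 1.84n²π²/3² - 10.
First three modes:
  n=1: λ₁ = 1.84π²/3² - 10 ≈ -7.982
  n=2: λ₂ = 7.36π²/3² - 10 ≈ -1.929
  n=3: λ₃ = 16.56π²/3² - 10 ≈ 8.16
Since 1.84π²/3² ≈ 2.018 < 10, λ₁ < 0.
The n=1 mode grows fastest (−λₙ is largest for n=1) → dominates.
Asymptotic: φ ~ c₁ sin(πx/3) e^{7.982t} (exponential growth at rate −λ₁ ≈ 7.982).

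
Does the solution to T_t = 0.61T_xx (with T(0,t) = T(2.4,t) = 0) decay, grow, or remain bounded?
T → 0. Heat diffuses out through both boundaries.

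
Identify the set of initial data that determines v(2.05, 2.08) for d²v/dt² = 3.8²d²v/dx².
Domain of dependence: [-5.854, 9.954]. Signals travel at speed 3.8, so data within |x - 2.05| ≤ 3.8·2.08 = 7.904 can reach the point.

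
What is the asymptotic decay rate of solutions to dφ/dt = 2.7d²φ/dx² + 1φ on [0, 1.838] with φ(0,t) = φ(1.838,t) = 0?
Eigenvalues: λₙ = 2.7n²π²/1.838² - 1.
First three modes:
  n=1: λ₁ = 2.7π²/1.838² - 1 ≈ 6.888
  n=2: λ₂ = 10.8π²/1.838² - 1 ≈ 30.552
  n=3: λ₃ = 24.3π²/1.838² - 1 ≈ 69.993
Since 2.7π²/1.838² ≈ 7.888 > 1, all λₙ > 0.
The n=1 mode decays slowest → dominates as t → ∞.
Asymptotic: φ ~ c₁ sin(πx/1.838) e^{-λ₁t} with decay rate λ₁ ≈ 6.888.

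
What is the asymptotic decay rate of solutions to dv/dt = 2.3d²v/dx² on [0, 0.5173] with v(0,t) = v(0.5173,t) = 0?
Eigenvalues: λₙ = 2.3n²π²/0.5173².
First three modes:
  n=1: λ₁ = 2.3π²/0.5173² ≈ 84.829
  n=2: λ₂ = 9.2π²/0.5173² ≈ 339.315 (4× faster decay)
  n=3: λ₃ = 20.7π²/0.5173² ≈ 763.458 (9× faster decay)
As t → ∞, higher modes decay exponentially faster. The n=1 mode dominates: v ~ c₁ sin(πx/0.5173) e^{-λ₁t}.
Decay rate: λ₁ = 2.3π²/0.5173² ≈ 84.829.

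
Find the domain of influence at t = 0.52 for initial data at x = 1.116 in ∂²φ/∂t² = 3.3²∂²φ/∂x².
Domain of influence: [-0.6, 2.832]. Data at x = 1.116 spreads outward at speed 3.3.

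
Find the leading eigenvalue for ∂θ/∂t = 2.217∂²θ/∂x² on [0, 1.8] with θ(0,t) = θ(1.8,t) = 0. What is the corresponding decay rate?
Eigenvalues: λₙ = 2.217n²π²/1.8².
First three modes:
  n=1: λ₁ = 2.217π²/1.8² ≈ 6.753
  n=2: λ₂ = 8.868π²/1.8² ≈ 27.013 (4× faster decay)
  n=3: λ₃ = 19.953π²/1.8² ≈ 60.78 (9× faster decay)
As t → ∞, higher modes decay exponentially faster. The n=1 mode dominates: θ ~ c₁ sin(πx/1.8) e^{-λ₁t}.
Decay rate: λ₁ = 2.217π²/1.8² ≈ 6.753.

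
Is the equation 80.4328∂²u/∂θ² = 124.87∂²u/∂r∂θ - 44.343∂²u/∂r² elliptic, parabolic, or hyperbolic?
Rewriting in standard form: 44.343∂²u/∂r² - 124.87∂²u/∂r∂θ + 80.4328∂²u/∂θ² = 0. Computing B² - 4AC with A = 44.343, B = -124.87, C = 80.4328: discriminant = 1325.9902984 (positive). Answer: hyperbolic.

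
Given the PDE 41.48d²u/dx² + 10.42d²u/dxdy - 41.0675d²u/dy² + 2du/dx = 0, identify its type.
The second-order coefficients are A = 41.48, B = 10.42, C = -41.0675. Since B² - 4AC = 6922.496 > 0, this is a hyperbolic PDE.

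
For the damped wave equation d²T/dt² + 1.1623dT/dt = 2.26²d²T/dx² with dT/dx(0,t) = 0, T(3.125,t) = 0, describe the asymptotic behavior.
T → 0. Damping (γ=1.1623) dissipates energy; oscillations decay exponentially.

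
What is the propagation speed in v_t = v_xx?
Infinite. The heat equation is parabolic, not hyperbolic, so disturbances propagate instantly.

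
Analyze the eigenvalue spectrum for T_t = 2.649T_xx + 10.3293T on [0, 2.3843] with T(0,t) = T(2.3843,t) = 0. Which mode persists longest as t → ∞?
Eigenvalues: λₙ = 2.649n²π²/2.3843² - 10.3293.
First three modes:
  n=1: λ₁ = 2.649π²/2.3843² - 10.3293 ≈ -5.73
  n=2: λ₂ = 10.596π²/2.3843² - 10.3293 ≈ 8.067
  n=3: λ₃ = 23.841π²/2.3843² - 10.3293 ≈ 31.061
Since 2.649π²/2.3843² ≈ 4.599 < 10.3293, λ₁ < 0.
The n=1 mode grows fastest (−λₙ is largest for n=1) → dominates.
Asymptotic: T ~ c₁ sin(πx/2.3843) e^{5.73t} (exponential growth at rate −λ₁ ≈ 5.73).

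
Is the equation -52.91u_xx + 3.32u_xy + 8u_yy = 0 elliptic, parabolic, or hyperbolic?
Computing B² - 4AC with A = -52.91, B = 3.32, C = 8: discriminant = 1704.1424 (positive). Answer: hyperbolic.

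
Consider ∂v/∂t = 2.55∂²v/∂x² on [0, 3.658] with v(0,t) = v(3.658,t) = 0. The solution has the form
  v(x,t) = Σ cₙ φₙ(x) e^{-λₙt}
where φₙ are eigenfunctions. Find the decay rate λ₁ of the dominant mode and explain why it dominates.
Eigenvalues: λₙ = 2.55n²π²/3.658².
First three modes:
  n=1: λ₁ = 2.55π²/3.658² ≈ 1.881
  n=2: λ₂ = 10.2π²/3.658² ≈ 7.523 (4× faster decay)
  n=3: λ₃ = 22.95π²/3.658² ≈ 16.928 (9× faster decay)
As t → ∞, higher modes decay exponentially faster. The n=1 mode dominates: v ~ c₁ sin(πx/3.658) e^{-λ₁t}.
Decay rate: λ₁ = 2.55π²/3.658² ≈ 1.881.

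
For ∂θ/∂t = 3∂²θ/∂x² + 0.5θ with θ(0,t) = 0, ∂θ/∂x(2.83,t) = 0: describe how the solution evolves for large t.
θ → 0. Diffusion dominates reaction (r=0.5 < κπ²/(4L²)≈0.92); solution decays.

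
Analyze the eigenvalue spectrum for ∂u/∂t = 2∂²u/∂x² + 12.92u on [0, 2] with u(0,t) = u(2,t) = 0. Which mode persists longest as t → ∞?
Eigenvalues: λₙ = 2n²π²/2² - 12.92.
First three modes:
  n=1: λ₁ = 2π²/2² - 12.92 ≈ -7.985
  n=2: λ₂ = 8π²/2² - 12.92 ≈ 6.819
  n=3: λ₃ = 18π²/2² - 12.92 ≈ 31.493
Since 2π²/2² ≈ 4.935 < 12.92, λ₁ < 0.
The n=1 mode grows fastest (−λₙ is largest for n=1) → dominates.
Asymptotic: u ~ c₁ sin(πx/2) e^{7.985t} (exponential growth at rate −λ₁ ≈ 7.985).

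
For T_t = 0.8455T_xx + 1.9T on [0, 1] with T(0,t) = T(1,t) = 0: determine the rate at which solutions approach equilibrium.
Eigenvalues: λₙ = 0.8455n²π²/1² - 1.9.
First three modes:
  n=1: λ₁ = 0.8455π² - 1.9 ≈ 6.445
  n=2: λ₂ = 3.382π² - 1.9 ≈ 31.479
  n=3: λ₃ = 7.6095π² - 1.9 ≈ 73.203
Since 0.8455π² ≈ 8.345 > 1.9, all λₙ > 0.
The n=1 mode decays slowest → dominates as t → ∞.
Asymptotic: T ~ c₁ sin(πx/1) e^{-λ₁t} with decay rate λ₁ ≈ 6.445.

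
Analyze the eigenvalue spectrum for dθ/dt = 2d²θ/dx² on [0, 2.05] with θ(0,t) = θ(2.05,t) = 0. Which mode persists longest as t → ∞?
Eigenvalues: λₙ = 2n²π²/2.05².
First three modes:
  n=1: λ₁ = 2π²/2.05² ≈ 4.697
  n=2: λ₂ = 8π²/2.05² ≈ 18.788 (4× faster decay)
  n=3: λ₃ = 18π²/2.05² ≈ 42.273 (9× faster decay)
As t → ∞, higher modes decay exponentially faster. The n=1 mode dominates: θ ~ c₁ sin(πx/2.05) e^{-λ₁t}.
Decay rate: λ₁ = 2π²/2.05² ≈ 4.697.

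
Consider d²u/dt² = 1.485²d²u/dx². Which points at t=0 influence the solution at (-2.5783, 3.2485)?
Domain of dependence: [-7.4023225, 2.2457225]. Signals travel at speed 1.485, so data within |x - -2.5783| ≤ 1.485·3.2485 = 4.8240225 can reach the point.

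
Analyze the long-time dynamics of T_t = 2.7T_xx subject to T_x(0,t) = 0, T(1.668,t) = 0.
Long-time behavior: T → 0. Heat escapes through the Dirichlet boundary.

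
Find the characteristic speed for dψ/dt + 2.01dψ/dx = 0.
Speed = 2.01. Information travels along x - 2.01t = const (rightward).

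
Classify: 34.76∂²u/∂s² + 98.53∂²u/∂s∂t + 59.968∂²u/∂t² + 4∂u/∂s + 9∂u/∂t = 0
Hyperbolic (discriminant = 1370.21018).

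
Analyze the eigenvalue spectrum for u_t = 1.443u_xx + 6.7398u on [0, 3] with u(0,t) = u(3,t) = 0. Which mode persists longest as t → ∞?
Eigenvalues: λₙ = 1.443n²π²/3² - 6.7398.
First three modes:
  n=1: λ₁ = 1.443π²/3² - 6.7398 ≈ -5.157
  n=2: λ₂ = 5.772π²/3² - 6.7398 ≈ -0.41
  n=3: λ₃ = 12.987π²/3² - 6.7398 ≈ 7.502
Since 1.443π²/3² ≈ 1.582 < 6.7398, λ₁ < 0.
The n=1 mode grows fastest (−λₙ is largest for n=1) → dominates.
Asymptotic: u ~ c₁ sin(πx/3) e^{5.157t} (exponential growth at rate −λ₁ ≈ 5.157).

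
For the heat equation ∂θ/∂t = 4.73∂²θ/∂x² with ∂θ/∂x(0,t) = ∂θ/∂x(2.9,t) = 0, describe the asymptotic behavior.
θ → constant (steady state). Heat is conserved (no flux at boundaries); solution approaches the spatial average.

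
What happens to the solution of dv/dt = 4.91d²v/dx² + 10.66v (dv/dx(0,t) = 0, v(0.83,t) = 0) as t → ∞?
v → 0. Diffusion dominates reaction (r=10.66 < κπ²/(4L²)≈17.59); solution decays.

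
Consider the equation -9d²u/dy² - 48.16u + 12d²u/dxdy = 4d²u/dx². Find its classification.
Rewriting in standard form: -4d²u/dx² + 12d²u/dxdy - 9d²u/dy² - 48.16u = 0. Parabolic. (A = -4, B = 12, C = -9 gives B² - 4AC = 0.)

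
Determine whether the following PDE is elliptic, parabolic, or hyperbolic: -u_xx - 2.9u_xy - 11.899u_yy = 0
Coefficients: A = -1, B = -2.9, C = -11.899. B² - 4AC = -39.186, which is negative, so the equation is elliptic.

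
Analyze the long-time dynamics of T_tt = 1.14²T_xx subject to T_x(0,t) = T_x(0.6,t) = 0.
Long-time behavior: T oscillates about a mean that drifts linearly in t (generically unbounded; no decay). There is no damping, so the nonconstant modes persist as standing waves (energy conserved, no decay). But with Neumann conditions at both ends the constant mode has eigenvalue 0: the spatial mean M(t) of T satisfies M'' = 0, so M(t) = M(0) + M'(0)·t. Unless the initial velocity has zero mean (∫T_t(x,0)dx = 0), the solution grows linearly in t (unbounded, though not exponentially); if it does have zero mean, the solution stays bounded and simply oscillates.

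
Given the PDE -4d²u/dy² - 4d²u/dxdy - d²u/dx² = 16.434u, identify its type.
Rewriting in standard form: -d²u/dx² - 4d²u/dxdy - 4d²u/dy² - 16.434u = 0. The second-order coefficients are A = -1, B = -4, C = -4. Since B² - 4AC = 0 = 0, this is a parabolic PDE.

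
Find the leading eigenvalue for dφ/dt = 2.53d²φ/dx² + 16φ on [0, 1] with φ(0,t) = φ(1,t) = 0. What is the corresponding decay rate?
Eigenvalues: λₙ = 2.53n²π²/1² - 16.
First three modes:
  n=1: λ₁ = 2.53π² - 16 ≈ 8.97
  n=2: λ₂ = 10.12π² - 16 ≈ 83.88
  n=3: λ₃ = 22.77π² - 16 ≈ 208.731
Since 2.53π² ≈ 24.97 > 16, all λₙ > 0.
The n=1 mode decays slowest → dominates as t → ∞.
Asymptotic: φ ~ c₁ sin(πx/1) e^{-λ₁t} with decay rate λ₁ ≈ 8.97.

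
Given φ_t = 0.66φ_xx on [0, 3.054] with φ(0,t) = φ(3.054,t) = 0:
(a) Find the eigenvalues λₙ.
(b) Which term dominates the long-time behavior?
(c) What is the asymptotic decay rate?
Eigenvalues: λₙ = 0.66n²π²/3.054².
First three modes:
  n=1: λ₁ = 0.66π²/3.054² ≈ 0.698
  n=2: λ₂ = 2.64π²/3.054² ≈ 2.794 (4× faster decay)
  n=3: λ₃ = 5.94π²/3.054² ≈ 6.286 (9× faster decay)
As t → ∞, higher modes decay exponentially faster. The n=1 mode dominates: φ ~ c₁ sin(πx/3.054) e^{-λ₁t}.
Decay rate: λ₁ = 0.66π²/3.054² ≈ 0.698.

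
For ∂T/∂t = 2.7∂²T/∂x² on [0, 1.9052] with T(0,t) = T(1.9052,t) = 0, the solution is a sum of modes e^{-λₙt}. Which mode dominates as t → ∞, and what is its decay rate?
Eigenvalues: λₙ = 2.7n²π²/1.9052².
First three modes:
  n=1: λ₁ = 2.7π²/1.9052² ≈ 7.341
  n=2: λ₂ = 10.8π²/1.9052² ≈ 29.366 (4× faster decay)
  n=3: λ₃ = 24.3π²/1.9052² ≈ 66.073 (9× faster decay)
As t → ∞, higher modes decay exponentially faster. The n=1 mode dominates: T ~ c₁ sin(πx/1.9052) e^{-λ₁t}.
Decay rate: λ₁ = 2.7π²/1.9052² ≈ 7.341.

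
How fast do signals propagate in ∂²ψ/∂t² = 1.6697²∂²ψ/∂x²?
Speed = 1.6697. Information travels along characteristics x = x₀ ± 1.6697t.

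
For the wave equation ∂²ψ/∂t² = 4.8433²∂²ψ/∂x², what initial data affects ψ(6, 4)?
Domain of dependence: [-13.3732, 25.3732]. Signals travel at speed 4.8433, so data within |x - 6| ≤ 4.8433·4 = 19.3732 can reach the point.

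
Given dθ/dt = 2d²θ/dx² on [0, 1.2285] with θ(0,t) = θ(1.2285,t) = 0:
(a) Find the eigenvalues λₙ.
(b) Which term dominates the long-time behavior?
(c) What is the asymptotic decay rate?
Eigenvalues: λₙ = 2n²π²/1.2285².
First three modes:
  n=1: λ₁ = 2π²/1.2285² ≈ 13.079
  n=2: λ₂ = 8π²/1.2285² ≈ 52.317 (4× faster decay)
  n=3: λ₃ = 18π²/1.2285² ≈ 117.712 (9× faster decay)
As t → ∞, higher modes decay exponentially faster. The n=1 mode dominates: θ ~ c₁ sin(πx/1.2285) e^{-λ₁t}.
Decay rate: λ₁ = 2π²/1.2285² ≈ 13.079.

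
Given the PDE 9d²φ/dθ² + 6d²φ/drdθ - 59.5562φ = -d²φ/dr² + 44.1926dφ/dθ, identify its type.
Rewriting in standard form: d²φ/dr² + 6d²φ/drdθ + 9d²φ/dθ² - 44.1926dφ/dθ - 59.5562φ = 0. The second-order coefficients are A = 1, B = 6, C = 9. Since B² - 4AC = 0 = 0, this is a parabolic PDE.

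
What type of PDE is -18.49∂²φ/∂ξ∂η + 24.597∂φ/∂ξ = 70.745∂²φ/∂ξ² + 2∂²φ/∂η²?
Rewriting in standard form: -70.745∂²φ/∂ξ² - 18.49∂²φ/∂ξ∂η - 2∂²φ/∂η² + 24.597∂φ/∂ξ = 0. With A = -70.745, B = -18.49, C = -2, the discriminant is -224.0799. This is an elliptic PDE.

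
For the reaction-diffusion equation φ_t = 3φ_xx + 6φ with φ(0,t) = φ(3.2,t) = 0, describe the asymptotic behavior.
φ grows unboundedly. Reaction dominates diffusion (r=6 > κπ²/L²≈2.89); solution grows exponentially.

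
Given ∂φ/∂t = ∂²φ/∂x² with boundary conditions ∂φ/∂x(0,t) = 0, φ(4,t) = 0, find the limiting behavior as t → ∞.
φ → 0. Heat escapes through the Dirichlet boundary.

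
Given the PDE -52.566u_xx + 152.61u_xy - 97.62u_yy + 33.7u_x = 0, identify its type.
The second-order coefficients are A = -52.566, B = 152.61, C = -97.62. Since B² - 4AC = 2763.84042 > 0, this is a hyperbolic PDE.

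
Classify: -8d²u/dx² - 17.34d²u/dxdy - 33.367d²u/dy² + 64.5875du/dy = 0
Elliptic (discriminant = -767.0684).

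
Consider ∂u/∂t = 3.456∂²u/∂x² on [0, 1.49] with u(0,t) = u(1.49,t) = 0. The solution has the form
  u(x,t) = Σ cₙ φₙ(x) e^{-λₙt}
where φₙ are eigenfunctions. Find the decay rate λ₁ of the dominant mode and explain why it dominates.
Eigenvalues: λₙ = 3.456n²π²/1.49².
First three modes:
  n=1: λ₁ = 3.456π²/1.49² ≈ 15.364
  n=2: λ₂ = 13.824π²/1.49² ≈ 61.456 (4× faster decay)
  n=3: λ₃ = 31.104π²/1.49² ≈ 138.275 (9× faster decay)
As t → ∞, higher modes decay exponentially faster. The n=1 mode dominates: u ~ c₁ sin(πx/1.49) e^{-λ₁t}.
Decay rate: λ₁ = 3.456π²/1.49² ≈ 15.364.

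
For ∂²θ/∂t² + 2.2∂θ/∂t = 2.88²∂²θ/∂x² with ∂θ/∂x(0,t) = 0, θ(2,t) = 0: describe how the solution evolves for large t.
θ → 0. Damping (γ=2.2) dissipates energy; oscillations decay exponentially.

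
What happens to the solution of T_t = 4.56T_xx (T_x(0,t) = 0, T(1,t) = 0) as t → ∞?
T → 0. Heat escapes through the Dirichlet boundary.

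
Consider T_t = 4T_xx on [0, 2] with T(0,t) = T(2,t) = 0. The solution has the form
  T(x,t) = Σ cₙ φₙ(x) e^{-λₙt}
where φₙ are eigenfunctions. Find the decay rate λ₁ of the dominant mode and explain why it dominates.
Eigenvalues: λₙ = 4n²π²/2².
First three modes:
  n=1: λ₁ = 4π²/2² ≈ 9.87
  n=2: λ₂ = 16π²/2² ≈ 39.478 (4× faster decay)
  n=3: λ₃ = 36π²/2² ≈ 88.826 (9× faster decay)
As t → ∞, higher modes decay exponentially faster. The n=1 mode dominates: T ~ c₁ sin(πx/2) e^{-λ₁t}.
Decay rate: λ₁ = 4π²/2² ≈ 9.87.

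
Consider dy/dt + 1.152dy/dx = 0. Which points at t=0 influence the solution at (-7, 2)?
A single point: x = -9.304. The characteristic through (-7, 2) is x - 1.152t = const, so x = -7 - 1.152·2 = -9.304.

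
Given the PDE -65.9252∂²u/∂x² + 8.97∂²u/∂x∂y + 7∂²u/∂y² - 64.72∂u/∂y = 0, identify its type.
The second-order coefficients are A = -65.9252, B = 8.97, C = 7. Since B² - 4AC = 1926.3665 > 0, this is a hyperbolic PDE.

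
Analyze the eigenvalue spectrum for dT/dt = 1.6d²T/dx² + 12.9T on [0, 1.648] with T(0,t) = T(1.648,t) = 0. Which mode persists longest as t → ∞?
Eigenvalues: λₙ = 1.6n²π²/1.648² - 12.9.
First three modes:
  n=1: λ₁ = 1.6π²/1.648² - 12.9 ≈ -7.086
  n=2: λ₂ = 6.4π²/1.648² - 12.9 ≈ 10.358
  n=3: λ₃ = 14.4π²/1.648² - 12.9 ≈ 39.43
Since 1.6π²/1.648² ≈ 5.814 < 12.9, λ₁ < 0.
The n=1 mode grows fastest (−λₙ is largest for n=1) → dominates.
Asymptotic: T ~ c₁ sin(πx/1.648) e^{7.086t} (exponential growth at rate −λ₁ ≈ 7.086).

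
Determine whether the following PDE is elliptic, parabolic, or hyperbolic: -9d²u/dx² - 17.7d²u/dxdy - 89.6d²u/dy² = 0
Coefficients: A = -9, B = -17.7, C = -89.6. B² - 4AC = -2912.31, which is negative, so the equation is elliptic.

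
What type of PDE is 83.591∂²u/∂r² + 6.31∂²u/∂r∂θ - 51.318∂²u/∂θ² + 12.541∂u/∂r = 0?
With A = 83.591, B = 6.31, C = -51.318, the discriminant is 17198.707852. This is a hyperbolic PDE.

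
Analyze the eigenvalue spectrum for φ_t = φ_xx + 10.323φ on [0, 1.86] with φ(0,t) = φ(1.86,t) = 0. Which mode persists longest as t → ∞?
Eigenvalues: λₙ = n²π²/1.86² - 10.323.
First three modes:
  n=1: λ₁ = π²/1.86² - 10.323 ≈ -7.47
  n=2: λ₂ = 4π²/1.86² - 10.323 ≈ 1.088
  n=3: λ₃ = 9π²/1.86² - 10.323 ≈ 15.352
Since π²/1.86² ≈ 2.853 < 10.323, λ₁ < 0.
The n=1 mode grows fastest (−λₙ is largest for n=1) → dominates.
Asymptotic: φ ~ c₁ sin(πx/1.86) e^{7.47t} (exponential growth at rate −λ₁ ≈ 7.47).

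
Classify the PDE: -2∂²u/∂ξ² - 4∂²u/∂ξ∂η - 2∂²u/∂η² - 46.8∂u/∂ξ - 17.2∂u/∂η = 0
A = -2, B = -4, C = -2. Discriminant B² - 4AC = 0. Since 0 = 0, parabolic.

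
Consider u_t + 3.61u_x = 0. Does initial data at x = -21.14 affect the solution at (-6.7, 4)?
Yes. The characteristic through (-6.7, 4) passes through x = -21.14.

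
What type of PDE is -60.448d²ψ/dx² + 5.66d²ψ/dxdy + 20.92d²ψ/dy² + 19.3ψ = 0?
With A = -60.448, B = 5.66, C = 20.92, the discriminant is 5090.32424. This is a hyperbolic PDE.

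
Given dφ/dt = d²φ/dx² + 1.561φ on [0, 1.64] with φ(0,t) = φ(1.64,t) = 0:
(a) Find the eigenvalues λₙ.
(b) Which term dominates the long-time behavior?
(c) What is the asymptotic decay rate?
Eigenvalues: λₙ = n²π²/1.64² - 1.561.
First three modes:
  n=1: λ₁ = π²/1.64² - 1.561 ≈ 2.109
  n=2: λ₂ = 4π²/1.64² - 1.561 ≈ 13.117
  n=3: λ₃ = 9π²/1.64² - 1.561 ≈ 31.465
Since π²/1.64² ≈ 3.67 > 1.561, all λₙ > 0.
The n=1 mode decays slowest → dominates as t → ∞.
Asymptotic: φ ~ c₁ sin(πx/1.64) e^{-λ₁t} with decay rate λ₁ ≈ 2.109.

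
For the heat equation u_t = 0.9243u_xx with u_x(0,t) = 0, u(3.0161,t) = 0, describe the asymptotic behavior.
u → 0. Heat escapes through the Dirichlet boundary.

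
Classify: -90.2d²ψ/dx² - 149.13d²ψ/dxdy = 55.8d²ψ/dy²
Rewriting in standard form: -90.2d²ψ/dx² - 149.13d²ψ/dxdy - 55.8d²ψ/dy² = 0. Hyperbolic (discriminant = 2107.1169).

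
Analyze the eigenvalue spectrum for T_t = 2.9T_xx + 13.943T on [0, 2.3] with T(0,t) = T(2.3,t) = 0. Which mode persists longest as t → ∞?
Eigenvalues: λₙ = 2.9n²π²/2.3² - 13.943.
First three modes:
  n=1: λ₁ = 2.9π²/2.3² - 13.943 ≈ -8.532
  n=2: λ₂ = 11.6π²/2.3² - 13.943 ≈ 7.699
  n=3: λ₃ = 26.1π²/2.3² - 13.943 ≈ 34.752
Since 2.9π²/2.3² ≈ 5.411 < 13.943, λ₁ < 0.
The n=1 mode grows fastest (−λₙ is largest for n=1) → dominates.
Asymptotic: T ~ c₁ sin(πx/2.3) e^{8.532t} (exponential growth at rate −λ₁ ≈ 8.532).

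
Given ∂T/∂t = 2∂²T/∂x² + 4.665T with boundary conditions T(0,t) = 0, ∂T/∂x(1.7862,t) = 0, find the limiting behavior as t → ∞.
T grows unboundedly. Reaction dominates diffusion (r=4.665 > κπ²/(4L²)≈1.55); solution grows exponentially.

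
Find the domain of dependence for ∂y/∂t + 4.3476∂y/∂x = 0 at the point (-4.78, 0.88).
A single point: x = -8.605888. The characteristic through (-4.78, 0.88) is x - 4.3476t = const, so x = -4.78 - 4.3476·0.88 = -8.605888.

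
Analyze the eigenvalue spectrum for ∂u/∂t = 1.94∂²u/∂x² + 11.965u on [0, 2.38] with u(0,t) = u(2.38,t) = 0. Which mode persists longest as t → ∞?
Eigenvalues: λₙ = 1.94n²π²/2.38² - 11.965.
First three modes:
  n=1: λ₁ = 1.94π²/2.38² - 11.965 ≈ -8.585
  n=2: λ₂ = 7.76π²/2.38² - 11.965 ≈ 1.556
  n=3: λ₃ = 17.46π²/2.38² - 11.965 ≈ 18.457
Since 1.94π²/2.38² ≈ 3.38 < 11.965, λ₁ < 0.
The n=1 mode grows fastest (−λₙ is largest for n=1) → dominates.
Asymptotic: u ~ c₁ sin(πx/2.38) e^{8.585t} (exponential growth at rate −λ₁ ≈ 8.585).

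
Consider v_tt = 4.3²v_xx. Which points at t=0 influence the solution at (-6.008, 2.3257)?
Domain of dependence: [-16.00851, 3.99251]. Signals travel at speed 4.3, so data within |x - -6.008| ≤ 4.3·2.3257 = 10.00051 can reach the point.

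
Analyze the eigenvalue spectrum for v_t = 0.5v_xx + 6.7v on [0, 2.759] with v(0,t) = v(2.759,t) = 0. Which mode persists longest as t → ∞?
Eigenvalues: λₙ = 0.5n²π²/2.759² - 6.7.
First three modes:
  n=1: λ₁ = 0.5π²/2.759² - 6.7 ≈ -6.052
  n=2: λ₂ = 2π²/2.759² - 6.7 ≈ -4.107
  n=3: λ₃ = 4.5π²/2.759² - 6.7 ≈ -0.865
Since 0.5π²/2.759² ≈ 0.648 < 6.7, λ₁ < 0.
The n=1 mode grows fastest (−λₙ is largest for n=1) → dominates.
Asymptotic: v ~ c₁ sin(πx/2.759) e^{6.052t} (exponential growth at rate −λ₁ ≈ 6.052).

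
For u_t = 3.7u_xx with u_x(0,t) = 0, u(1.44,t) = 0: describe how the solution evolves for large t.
u → 0. Heat escapes through the Dirichlet boundary.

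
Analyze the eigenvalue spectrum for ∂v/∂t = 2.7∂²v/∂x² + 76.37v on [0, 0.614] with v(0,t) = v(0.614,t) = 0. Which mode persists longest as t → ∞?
Eigenvalues: λₙ = 2.7n²π²/0.614² - 76.37.
First three modes:
  n=1: λ₁ = 2.7π²/0.614² - 76.37 ≈ -5.685
  n=2: λ₂ = 10.8π²/0.614² - 76.37 ≈ 206.37
  n=3: λ₃ = 24.3π²/0.614² - 76.37 ≈ 559.794
Since 2.7π²/0.614² ≈ 70.685 < 76.37, λ₁ < 0.
The n=1 mode grows fastest (−λₙ is largest for n=1) → dominates.
Asymptotic: v ~ c₁ sin(πx/0.614) e^{5.685t} (exponential growth at rate −λ₁ ≈ 5.685).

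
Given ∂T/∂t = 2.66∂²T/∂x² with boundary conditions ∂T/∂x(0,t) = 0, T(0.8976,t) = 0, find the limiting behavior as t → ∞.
T → 0. Heat escapes through the Dirichlet boundary.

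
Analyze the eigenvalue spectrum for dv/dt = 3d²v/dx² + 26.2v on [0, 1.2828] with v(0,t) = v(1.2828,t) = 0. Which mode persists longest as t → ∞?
Eigenvalues: λₙ = 3n²π²/1.2828² - 26.2.
First three modes:
  n=1: λ₁ = 3π²/1.2828² - 26.2 ≈ -8.207
  n=2: λ₂ = 12π²/1.2828² - 26.2 ≈ 45.772
  n=3: λ₃ = 27π²/1.2828² - 26.2 ≈ 135.737
Since 3π²/1.2828² ≈ 17.993 < 26.2, λ₁ < 0.
The n=1 mode grows fastest (−λₙ is largest for n=1) → dominates.
Asymptotic: v ~ c₁ sin(πx/1.2828) e^{8.207t} (exponential growth at rate −λ₁ ≈ 8.207).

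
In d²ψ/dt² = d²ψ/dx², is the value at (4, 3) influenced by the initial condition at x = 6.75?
Yes. The domain of dependence is [1, 7], and 6.75 ∈ [1, 7].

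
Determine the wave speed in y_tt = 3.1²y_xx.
Speed = 3.1. Information travels along characteristics x = x₀ ± 3.1t.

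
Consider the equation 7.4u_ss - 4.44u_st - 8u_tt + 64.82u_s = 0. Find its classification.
Hyperbolic. (A = 7.4, B = -4.44, C = -8 gives B² - 4AC = 256.5136.)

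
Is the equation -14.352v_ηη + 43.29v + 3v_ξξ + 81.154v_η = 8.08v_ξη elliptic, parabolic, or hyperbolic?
Rewriting in standard form: 3v_ξξ - 8.08v_ξη - 14.352v_ηη + 81.154v_η + 43.29v = 0. Computing B² - 4AC with A = 3, B = -8.08, C = -14.352: discriminant = 237.5104 (positive). Answer: hyperbolic.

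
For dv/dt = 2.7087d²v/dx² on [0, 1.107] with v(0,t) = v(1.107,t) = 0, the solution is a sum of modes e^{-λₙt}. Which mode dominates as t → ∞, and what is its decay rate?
Eigenvalues: λₙ = 2.7087n²π²/1.107².
First three modes:
  n=1: λ₁ = 2.7087π²/1.107² ≈ 21.816
  n=2: λ₂ = 10.8348π²/1.107² ≈ 87.262 (4× faster decay)
  n=3: λ₃ = 24.3783π²/1.107² ≈ 196.34 (9× faster decay)
As t → ∞, higher modes decay exponentially faster. The n=1 mode dominates: v ~ c₁ sin(πx/1.107) e^{-λ₁t}.
Decay rate: λ₁ = 2.7087π²/1.107² ≈ 21.816.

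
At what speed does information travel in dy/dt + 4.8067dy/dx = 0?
Speed = 4.8067. Information travels along x - 4.8067t = const (rightward).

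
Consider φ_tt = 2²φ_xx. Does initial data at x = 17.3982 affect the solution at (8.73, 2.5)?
No. The domain of dependence is [3.73, 13.73], and 17.3982 is outside this interval.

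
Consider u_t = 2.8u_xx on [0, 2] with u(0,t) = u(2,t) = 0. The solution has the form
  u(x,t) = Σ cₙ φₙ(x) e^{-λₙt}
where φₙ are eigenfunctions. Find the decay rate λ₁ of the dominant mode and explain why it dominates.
Eigenvalues: λₙ = 2.8n²π²/2².
First three modes:
  n=1: λ₁ = 2.8π²/2² ≈ 6.909
  n=2: λ₂ = 11.2π²/2² ≈ 27.635 (4× faster decay)
  n=3: λ₃ = 25.2π²/2² ≈ 62.179 (9× faster decay)
As t → ∞, higher modes decay exponentially faster. The n=1 mode dominates: u ~ c₁ sin(πx/2) e^{-λ₁t}.
Decay rate: λ₁ = 2.8π²/2² ≈ 6.909.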